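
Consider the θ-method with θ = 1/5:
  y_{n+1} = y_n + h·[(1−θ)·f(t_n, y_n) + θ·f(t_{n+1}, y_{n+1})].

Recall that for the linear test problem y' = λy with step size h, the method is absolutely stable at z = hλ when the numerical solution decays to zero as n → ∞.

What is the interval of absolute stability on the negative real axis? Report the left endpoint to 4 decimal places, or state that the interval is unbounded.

With y'=λy (z=hλ):
  y_{n+1} = y_n + z·[4/5·y_n + 1/5·y_{n+1}] ⇒ (1 − 1/5z)y_{n+1} = (1 + 4/5z)y_n
  ⇒ R(z) = (1 + 4/5z)/(1 − 1/5z).

Solve |R(x)|<1 on ℝ⁻.
x=-1.63: |R|=0.2293
R=−1: 1+4/5x = −1+1/5x ⇒ -3/5x=2 ⇒ x=2/(-3/5)=-3.3333
Confirm numerically:
  x=-2.245: |R|=0.54934 <1
  x=-2.213: |R|=0.53404 <1
  x=-1.677: |R|=0.25580 <1
  x=-1.434: |R|=0.11439 <1
  x=-3.724: |R|=1.13434 >1
  x=-3.490: |R|=1.05536 >1
  x=-3.451: |R|=1.04177 >1
So |R|<1 on (-3.3333, 0).

z∈(-3.3333,0).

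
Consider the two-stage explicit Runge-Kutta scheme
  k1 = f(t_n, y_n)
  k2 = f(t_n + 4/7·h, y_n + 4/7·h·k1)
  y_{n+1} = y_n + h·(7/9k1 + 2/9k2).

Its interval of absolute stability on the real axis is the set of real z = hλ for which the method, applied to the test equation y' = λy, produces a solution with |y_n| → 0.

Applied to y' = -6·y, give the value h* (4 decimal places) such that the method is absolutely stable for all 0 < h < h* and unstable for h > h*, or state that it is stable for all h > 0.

(-7.8750,0); λ=-6 ⇒ h* = (63/8)/6 = 1.3125.

Test eqn y'=λy, z=hλ:
  k1=λy_n ⇒ h·k1=z·y_n;  k2=λ(1+4/7z)y_n ⇒ h·k2=z(1+4/7z)y_n
  y_{n+1}/y_n = 1 + 7/9z + 2/9z(1+4/7z) = 1 + z + 8/63z²
  ⇒ R(z) = 1 + z + 8/63z².

Boundary: |R(x)|=1, x<0.
x=-0.68: |R|=0.3787
R=1: x+8/63x²=0 ⇒ x=−63/8=-7.8750; min R=1−1/(4·8/63)=-0.9688>−1
Confirm numerically:
  x=-7.351: |R|=0.51087 <1
  x=-7.005: |R|=0.22611 <1
  x=-5.453: |R|=0.67710 <1
  x=-5.070: |R|=0.80589 <1
  x=-8.414: |R|=1.57589 >1
  x=-8.134: |R|=1.26752 >1
  x=-8.011: |R|=1.13835 >1
Interval (-7.8750, 0).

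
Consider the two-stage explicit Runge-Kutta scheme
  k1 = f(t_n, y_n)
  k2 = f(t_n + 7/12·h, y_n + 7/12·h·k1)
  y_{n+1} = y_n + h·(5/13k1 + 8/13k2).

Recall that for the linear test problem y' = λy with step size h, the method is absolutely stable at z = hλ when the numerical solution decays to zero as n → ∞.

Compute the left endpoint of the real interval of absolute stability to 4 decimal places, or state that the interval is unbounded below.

z* = -2.7857.

Set f=λy, z=hλ:
  k1=λy_n ⇒ h·k1=z·y_n;  k2=λ(1+7/12z)y_n ⇒ h·k2=z(1+7/12z)y_n
  y_{n+1}/y_n = 1 + 5/13z + 8/13z(1+7/12z) = 1 + z + 14/39z²
  so R(z) = 1 + z + 14/39z².

Solve |R(x)|<1 on ℝ⁻.
x=-1.72: |R|=0.3420
R=1: x+14/39x²=0 ⇒ x=−39/14=-2.7857; min R=1−1/(4·14/39)=0.3036>−1
Confirm numerically:
  x=-2.734: |R|=0.94925 <1
  x=-2.002: |R|=0.43677 <1
  x=-1.910: |R|=0.39957 <1
  x=-3.126: |R|=1.38185 >1
  x=-3.019: |R|=1.25282 >1
  x=-2.872: |R|=1.08896 >1
Interval (-2.7857, 0).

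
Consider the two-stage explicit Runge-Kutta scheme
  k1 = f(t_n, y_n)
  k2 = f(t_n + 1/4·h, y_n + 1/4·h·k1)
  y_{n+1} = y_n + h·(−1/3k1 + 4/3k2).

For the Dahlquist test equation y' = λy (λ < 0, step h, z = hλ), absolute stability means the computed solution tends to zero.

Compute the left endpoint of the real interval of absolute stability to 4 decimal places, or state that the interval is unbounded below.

With y'=λy (z=hλ):
  k1=λy_n ⇒ h·k1=z·y_n;  k2=λ(1+1/4z)y_n ⇒ h·k2=z(1+1/4z)y_n
  y_{n+1}/y_n = 1 − 1/3z + 4/3z(1+1/4z) = 1 + z + 1/3z²
  so R(z) = 1 + z + 1/3z².

Need |R(x)|<1, x<0.
x=-0.56: |R|=0.5445
R=1: x+1/3x²=0 ⇒ x=−3=-3.0000; min R=1−1/(4·1/3)=0.2500>−1
Confirm numerically:
  x=-2.636: |R|=0.68017 <1
  x=-2.507: |R|=0.58802 <1
  x=-1.477: |R|=0.25018 <1
  x=-3.542: |R|=1.63992 >1
  x=-3.044: |R|=1.04465 >1
Interval (-3.0000, 0).

left endpoint -3.0000.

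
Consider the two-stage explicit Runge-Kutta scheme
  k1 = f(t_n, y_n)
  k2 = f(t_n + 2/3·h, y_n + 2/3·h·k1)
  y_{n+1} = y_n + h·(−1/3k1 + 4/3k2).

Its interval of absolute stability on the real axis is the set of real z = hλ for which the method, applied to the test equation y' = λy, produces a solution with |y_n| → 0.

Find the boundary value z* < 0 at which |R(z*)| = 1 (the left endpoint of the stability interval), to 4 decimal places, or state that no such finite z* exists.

Set f=λy, z=hλ:
  k1=λy_n ⇒ h·k1=z·y_n;  k2=λ(1+2/3z)y_n ⇒ h·k2=z(1+2/3z)y_n
  y_{n+1}/y_n = 1 − 1/3z + 4/3z(1+2/3z) = 1 + z + 8/9z²
  so R(z) = 1 + z + 8/9z².

Solve |R(x)|<1 on ℝ⁻.
x=-0.39: |R|=0.7452
R=1: x+8/9x²=0 ⇒ x=−9/8=-1.1250; min R=1−1/(4·8/9)=0.7188>−1
Confirm numerically:
  x=-0.962: |R|=0.86062 <1
  x=-0.828: |R|=0.78141 <1
  x=-0.728: |R|=0.74310 <1
  x=-0.622: |R|=0.72190 <1
  x=-1.601: |R|=1.67740 >1
  x=-1.200: |R|=1.08000 >1
So |R|<1 on (-1.1250, 0).

left endpoint -1.1250.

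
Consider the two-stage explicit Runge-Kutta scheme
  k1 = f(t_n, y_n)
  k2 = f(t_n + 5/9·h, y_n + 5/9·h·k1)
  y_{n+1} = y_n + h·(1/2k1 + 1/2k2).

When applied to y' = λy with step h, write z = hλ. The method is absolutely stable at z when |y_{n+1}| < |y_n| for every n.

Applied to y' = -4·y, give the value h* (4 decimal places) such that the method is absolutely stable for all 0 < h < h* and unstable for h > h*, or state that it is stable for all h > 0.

Set f=λy, z=hλ:
  k1=λy_n ⇒ h·k1=z·y_n;  k2=λ(1+5/9z)y_n ⇒ h·k2=z(1+5/9z)y_n
  y_{n+1}/y_n = 1 + 1/2z + 1/2z(1+5/9z) = 1 + z + 5/18z²
  Hence R(z) = 1 + z + 5/18z².

Boundary: |R(x)|=1, x<0.
x=-1.66: |R|=0.1054
R=1: x+5/18x²=0 ⇒ x=−18/5=-3.6000; min R=1−1/(4·5/18)=0.1000>−1
Confirm numerically:
  x=-1.995: |R|=0.11056 <1
  x=-1.853: |R|=0.10078 <1
  x=-1.597: |R|=0.11145 <1
  x=-1.532: |R|=0.11995 <1
  x=-4.069: |R|=1.53010 >1
  x=-4.003: |R|=1.44811 >1
  x=-3.874: |R|=1.29485 >1
Interval (-3.6000, 0).

(-3.6000,0); λ=-4 ⇒ h* = (18/5)/4 = 0.9000.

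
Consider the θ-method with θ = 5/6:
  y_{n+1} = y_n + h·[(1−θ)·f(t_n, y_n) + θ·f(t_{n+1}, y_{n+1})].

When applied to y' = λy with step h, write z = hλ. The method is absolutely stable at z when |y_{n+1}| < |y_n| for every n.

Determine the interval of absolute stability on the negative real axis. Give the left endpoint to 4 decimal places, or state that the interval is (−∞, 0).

On y'=λy, z=hλ:
  y_{n+1} = y_n + z·[1/6·y_n + 5/6·y_{n+1}] ⇒ (1 − 5/6z)y_{n+1} = (1 + 1/6z)y_n
  R(z) = (1 + 1/6z)/(1 − 5/6z).

Solve |R(x)|<1 on ℝ⁻.
x=-0.97: |R|=0.4636
x=-2: |R|=0.2500
x=-10: |R|=0.0714
x=-100: |R|=0.1858
θ=5/6≥1/2 ⇒ |1+1/6x|<|1−5/6x| ∀x<0 ⇒ unbounded interval.

(−∞, 0) — no finite endpoint.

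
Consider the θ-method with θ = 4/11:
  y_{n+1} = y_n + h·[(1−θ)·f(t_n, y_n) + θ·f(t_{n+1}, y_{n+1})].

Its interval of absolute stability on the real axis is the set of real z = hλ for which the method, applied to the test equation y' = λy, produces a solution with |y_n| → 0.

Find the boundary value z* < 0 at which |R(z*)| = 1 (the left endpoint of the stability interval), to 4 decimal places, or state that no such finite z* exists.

Test eqn y'=λy, z=hλ:
  y_{n+1} = y_n + z·[7/11·y_n + 4/11·y_{n+1}] ⇒ (1 − 4/11z)y_{n+1} = (1 + 7/11z)y_n
  so R(z) = (1 + 7/11z)/(1 − 4/11z).

Boundary: |R(x)|=1, x<0.
x=-0.91: |R|=0.3163
R=−1: 1+7/11x = −1+4/11x ⇒ -3/11x=2 ⇒ x=2/(-3/11)=-7.3333
Confirm numerically:
  x=-6.745: |R|=0.95353 <1
  x=-6.107: |R|=0.89616 <1
  x=-4.396: |R|=0.69172 <1
  x=-3.081: |R|=0.45305 <1
  x=-7.637: |R|=1.02193 >1
  x=-7.367: |R|=1.00250 >1
So |R|<1 on (-7.3333, 0).

left endpoint -7.3333.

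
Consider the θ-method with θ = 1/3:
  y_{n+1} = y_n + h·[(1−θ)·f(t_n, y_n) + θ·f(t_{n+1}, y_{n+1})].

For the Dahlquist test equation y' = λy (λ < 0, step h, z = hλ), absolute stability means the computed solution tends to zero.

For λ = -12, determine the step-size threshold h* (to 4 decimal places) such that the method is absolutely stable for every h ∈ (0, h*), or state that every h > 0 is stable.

Test eqn y'=λy, z=hλ:
  y_{n+1} = y_n + z·[2/3·y_n + 1/3·y_{n+1}] ⇒ (1 − 1/3z)y_{n+1} = (1 + 2/3z)y_n
  ⇒ R(z) = (1 + 2/3z)/(1 − 1/3z).

Solve |R(x)|<1 on ℝ⁻.
x=-1.07: |R|=0.2113
R=−1: 1+2/3x = −1+1/3x ⇒ -1/3x=2 ⇒ x=2/(-1/3)=-6.0000
Confirm numerically:
  x=-3.582: |R|=0.63263 <1
  x=-3.350: |R|=0.58268 <1
  x=-3.249: |R|=0.55977 <1
  x=-6.428: |R|=1.04540 >1
  x=-6.390: |R|=1.04153 >1
  x=-6.211: |R|=1.02291 >1
Stable set (-6.0000, 0).

(-6.0000,0); λ=-12 ⇒ h* = (6)/12 = 0.5000.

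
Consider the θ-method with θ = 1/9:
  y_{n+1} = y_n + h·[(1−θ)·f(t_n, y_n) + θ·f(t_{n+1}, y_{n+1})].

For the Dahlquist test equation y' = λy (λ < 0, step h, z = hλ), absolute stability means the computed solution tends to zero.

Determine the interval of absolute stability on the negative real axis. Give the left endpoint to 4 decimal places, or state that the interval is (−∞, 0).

With y'=λy (z=hλ):
  y_{n+1} = y_n + z·[8/9·y_n + 1/9·y_{n+1}] ⇒ (1 − 1/9z)y_{n+1} = (1 + 8/9z)y_n
  ⇒ R(z) = (1 + 8/9z)/(1 − 1/9z).

Need |R(x)|<1, x<0.
x=-0.99: |R|=0.1081
R=−1: 1+8/9x = −1+1/9x ⇒ -7/9x=2 ⇒ x=2/(-7/9)=-2.5714
Confirm numerically:
  x=-2.268: |R|=0.81150 <1
  x=-2.083: |R|=0.69151 <1
  x=-1.581: |R|=0.34477 <1
  x=-3.113: |R|=1.31297 >1
  x=-2.981: |R|=1.23930 >1
  x=-2.799: |R|=1.13501 >1
Interval (-2.5714, 0).

z∈(-2.5714,0).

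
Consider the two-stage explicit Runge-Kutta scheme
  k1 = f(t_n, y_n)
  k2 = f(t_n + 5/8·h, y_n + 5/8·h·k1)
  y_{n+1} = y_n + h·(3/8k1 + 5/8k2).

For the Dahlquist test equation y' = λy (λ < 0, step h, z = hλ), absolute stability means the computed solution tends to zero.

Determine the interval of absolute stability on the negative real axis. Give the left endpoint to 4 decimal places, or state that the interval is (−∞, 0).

Set f=λy, z=hλ:
  k1=λy_n ⇒ h·k1=z·y_n;  k2=λ(1+5/8z)y_n ⇒ h·k2=z(1+5/8z)y_n
  y_{n+1}/y_n = 1 + 3/8z + 5/8z(1+5/8z) = 1 + z + 25/64z²
  R(z) = 1 + z + 25/64z².

Solve |R(x)|<1 on ℝ⁻.
x=-1.11: |R|=0.3713
R=1: x+25/64x²=0 ⇒ x=−64/25=-2.5600; min R=1−1/(4·25/64)=0.3600>−1
Confirm numerically:
  x=-2.017: |R|=0.57218 <1
  x=-1.356: |R|=0.36226 <1
  x=-1.249: |R|=0.36038 <1
  x=-2.918: |R|=1.40806 >1
  x=-2.613: |R|=1.05410 >1
Stable set (-2.5600, 0).

z∈(-2.5600,0).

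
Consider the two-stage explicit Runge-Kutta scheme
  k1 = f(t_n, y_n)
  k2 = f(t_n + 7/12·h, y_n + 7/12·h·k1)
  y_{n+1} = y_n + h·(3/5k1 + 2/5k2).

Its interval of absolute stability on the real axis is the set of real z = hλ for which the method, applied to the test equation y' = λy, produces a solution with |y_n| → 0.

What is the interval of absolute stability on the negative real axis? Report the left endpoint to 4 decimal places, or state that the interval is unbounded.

z∈(-4.2857,0).

Set f=λy, z=hλ:
  k1=λy_n ⇒ h·k1=z·y_n;  k2=λ(1+7/12z)y_n ⇒ h·k2=z(1+7/12z)y_n
  y_{n+1}/y_n = 1 + 3/5z + 2/5z(1+7/12z) = 1 + z + 7/30z²
  Hence R(z) = 1 + z + 7/30z².

Solve |R(x)|<1 on ℝ⁻.
x=-1.37: |R|=0.0679
R=1: x+7/30x²=0 ⇒ x=−30/7=-4.2857; min R=1−1/(4·7/30)=-0.0714>−1
Confirm numerically:
  x=-2.980: |R|=0.09209 <1
  x=-2.736: |R|=0.01066 <1
  x=-1.882: |R|=0.05555 <1
  x=-4.834: |R|=1.61843 >1
  x=-4.819: |R|=1.59964 >1
  x=-4.627: |R|=1.36846 >1
So |R|<1 on (-4.2857, 0).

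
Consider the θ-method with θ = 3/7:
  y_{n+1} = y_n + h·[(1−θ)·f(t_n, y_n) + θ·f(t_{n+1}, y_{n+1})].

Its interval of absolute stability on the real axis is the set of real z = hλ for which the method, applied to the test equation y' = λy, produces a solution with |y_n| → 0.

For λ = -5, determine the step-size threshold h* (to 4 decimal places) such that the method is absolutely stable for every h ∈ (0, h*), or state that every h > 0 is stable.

Test eqn y'=λy, z=hλ:
  y_{n+1} = y_n + z·[4/7·y_n + 3/7·y_{n+1}] ⇒ (1 − 3/7z)y_{n+1} = (1 + 4/7z)y_n
  so R(z) = (1 + 4/7z)/(1 − 3/7z).

Solve |R(x)|<1 on ℝ⁻.
x=-1.09: |R|=0.2571
R=−1: 1+4/7x = −1+3/7x ⇒ -1/7x=2 ⇒ x=2/(-1/7)=-14.0000
Confirm numerically:
  x=-9.156: |R|=0.85946 <1
  x=-8.121: |R|=0.81255 <1
  x=-8.017: |R|=0.80732 <1
  x=-14.547: |R|=1.01080 >1
  x=-14.125: |R|=1.00253 >1
  x=-14.026: |R|=1.00053 >1
Stable set (-14.0000, 0).

(-14.0000,0); λ=-5 ⇒ h* = (14)/5 = 2.8000.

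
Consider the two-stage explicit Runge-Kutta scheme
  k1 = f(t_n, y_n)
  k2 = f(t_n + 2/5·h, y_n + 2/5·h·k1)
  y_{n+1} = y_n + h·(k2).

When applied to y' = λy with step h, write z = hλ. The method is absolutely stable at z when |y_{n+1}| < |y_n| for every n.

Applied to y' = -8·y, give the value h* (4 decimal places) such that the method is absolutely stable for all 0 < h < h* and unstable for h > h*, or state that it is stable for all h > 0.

On y'=λy, z=hλ:
  k1=λy_n ⇒ h·k1=z·y_n;  k2=λ(1+2/5z)y_n ⇒ h·k2=z(1+2/5z)y_n
  y_{n+1}/y_n = 1 + z(1+2/5z) = 1 + z + 2/5z²
  R(z) = 1 + z + 2/5z².

Boundary: |R(x)|=1, x<0.
x=-1.09: |R|=0.3852
R=1: x+2/5x²=0 ⇒ x=−5/2=-2.5000; min R=1−1/(4·2/5)=0.3750>−1
Confirm numerically:
  x=-2.092: |R|=0.65859 <1
  x=-1.766: |R|=0.48150 <1
  x=-1.754: |R|=0.47661 <1
  x=-2.953: |R|=1.53508 >1
  x=-2.930: |R|=1.50396 >1
  x=-2.905: |R|=1.47061 >1
Interval (-2.5000, 0).

(-2.5000,0); λ=-8 ⇒ h* = (5/2)/8 = 0.3125.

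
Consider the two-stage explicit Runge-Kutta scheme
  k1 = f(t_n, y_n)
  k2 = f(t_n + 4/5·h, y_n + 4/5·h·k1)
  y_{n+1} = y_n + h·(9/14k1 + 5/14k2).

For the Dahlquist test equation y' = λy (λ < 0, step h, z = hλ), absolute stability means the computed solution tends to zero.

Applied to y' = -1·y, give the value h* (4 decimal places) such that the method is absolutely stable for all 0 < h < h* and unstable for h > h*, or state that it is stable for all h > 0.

On y'=λy, z=hλ:
  k1=λy_n ⇒ h·k1=z·y_n;  k2=λ(1+4/5z)y_n ⇒ h·k2=z(1+4/5z)y_n
  y_{n+1}/y_n = 1 + 9/14z + 5/14z(1+4/5z) = 1 + z + 2/7z²
  so R(z) = 1 + z + 2/7z².

Need |R(x)|<1, x<0.
x=-0.79: |R|=0.3883
R=1: x+2/7x²=0 ⇒ x=−7/2=-3.5000; min R=1−1/(4·2/7)=0.1250>−1
Confirm numerically:
  x=-3.107: |R|=0.65113 <1
  x=-3.070: |R|=0.62283 <1
  x=-1.748: |R|=0.12500 <1
  x=-4.009: |R|=1.58302 >1
  x=-3.822: |R|=1.35162 >1
  x=-3.655: |R|=1.16186 >1
So |R|<1 on (-3.5000, 0).

(-3.5000,0); λ=-1 ⇒ h* = (7/2)/1 = 3.5000.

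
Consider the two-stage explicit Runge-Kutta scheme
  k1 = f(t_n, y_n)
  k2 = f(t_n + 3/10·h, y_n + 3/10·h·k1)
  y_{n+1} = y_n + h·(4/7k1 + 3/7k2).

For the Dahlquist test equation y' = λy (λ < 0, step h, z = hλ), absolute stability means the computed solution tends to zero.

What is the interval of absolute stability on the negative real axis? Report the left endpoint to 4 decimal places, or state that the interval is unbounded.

z∈(-7.7778,0).

On y'=λy, z=hλ:
  k1=λy_n ⇒ h·k1=z·y_n;  k2=λ(1+3/10z)y_n ⇒ h·k2=z(1+3/10z)y_n
  y_{n+1}/y_n = 1 + 4/7z + 3/7z(1+3/10z) = 1 + z + 9/70z²
  so R(z) = 1 + z + 9/70z².

Find x<0 with |R(x)|<1.
x=-1.65: |R|=0.3000
R=1: x+9/70x²=0 ⇒ x=−70/9=-7.7778; min R=1−1/(4·9/70)=-0.9444>−1
Confirm numerically:
  x=-7.046: |R|=0.33707 <1
  x=-6.829: |R|=0.16696 <1
  x=-4.536: |R|=0.89060 <1
  x=-3.948: |R|=0.94400 <1
  x=-8.293: |R|=1.54935 >1
  x=-8.180: |R|=1.42302 >1
Stable set (-7.7778, 0).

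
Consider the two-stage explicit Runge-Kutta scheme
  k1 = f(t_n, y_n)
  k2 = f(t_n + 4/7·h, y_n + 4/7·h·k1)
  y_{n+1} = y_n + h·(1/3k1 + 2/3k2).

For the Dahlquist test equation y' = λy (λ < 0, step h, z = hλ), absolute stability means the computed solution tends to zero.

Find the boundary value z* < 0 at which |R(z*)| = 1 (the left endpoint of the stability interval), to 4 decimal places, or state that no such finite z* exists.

Set f=λy, z=hλ:
  k1=λy_n ⇒ h·k1=z·y_n;  k2=λ(1+4/7z)y_n ⇒ h·k2=z(1+4/7z)y_n
  y_{n+1}/y_n = 1 + 1/3z + 2/3z(1+4/7z) = 1 + z + 8/21z²
  R(z) = 1 + z + 8/21z².

Solve |R(x)|<1 on ℝ⁻.
x=-0.49: |R|=0.6015
R=1: x+8/21x²=0 ⇒ x=−21/8=-2.6250; min R=1−1/(4·8/21)=0.3438>−1
Confirm numerically:
  x=-2.003: |R|=0.52538 <1
  x=-1.730: |R|=0.41015 <1
  x=-1.504: |R|=0.35772 <1
  x=-1.388: |R|=0.34592 <1
  x=-3.143: |R|=1.62022 >1
  x=-3.097: |R|=1.55687 >1
  x=-2.663: |R|=1.03855 >1
Stable set (-2.6250, 0).

left endpoint -2.6250.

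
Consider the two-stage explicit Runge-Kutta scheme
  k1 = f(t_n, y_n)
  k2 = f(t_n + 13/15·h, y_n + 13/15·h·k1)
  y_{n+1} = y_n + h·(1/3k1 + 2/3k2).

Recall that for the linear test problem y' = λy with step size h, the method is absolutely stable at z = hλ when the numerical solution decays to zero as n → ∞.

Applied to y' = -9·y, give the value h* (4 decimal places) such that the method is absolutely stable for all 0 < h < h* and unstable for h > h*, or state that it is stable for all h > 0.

On y'=λy, z=hλ:
  k1=λy_n ⇒ h·k1=z·y_n;  k2=λ(1+13/15z)y_n ⇒ h·k2=z(1+13/15z)y_n
  y_{n+1}/y_n = 1 + 1/3z + 2/3z(1+13/15z) = 1 + z + 26/45z²
  ⇒ R(z) = 1 + z + 26/45z².

Solve |R(x)|<1 on ℝ⁻.
x=-0.98: |R|=0.5749
R=1: x+26/45x²=0 ⇒ x=−45/26=-1.7308; min R=1−1/(4·26/45)=0.5673>−1
Confirm numerically:
  x=-1.598: |R|=0.87742 <1
  x=-1.511: |R|=0.80814 <1
  x=-1.035: |R|=0.58393 <1
  x=-0.917: |R|=0.56885 <1
  x=-2.175: |R|=1.55825 >1
  x=-2.012: |R|=1.32693 >1
  x=-1.916: |R|=1.20505 >1
Interval (-1.7308, 0).

(-1.7308,0); λ=-9 ⇒ h* = (45/26)/9 = 0.1923.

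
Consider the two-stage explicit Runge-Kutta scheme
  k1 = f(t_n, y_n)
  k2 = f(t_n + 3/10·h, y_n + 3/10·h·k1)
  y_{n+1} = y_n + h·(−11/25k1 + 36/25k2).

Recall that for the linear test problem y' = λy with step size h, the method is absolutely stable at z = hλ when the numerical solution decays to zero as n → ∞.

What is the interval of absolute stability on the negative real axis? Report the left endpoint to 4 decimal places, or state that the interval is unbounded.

Set f=λy, z=hλ:
  k1=λy_n ⇒ h·k1=z·y_n;  k2=λ(1+3/10z)y_n ⇒ h·k2=z(1+3/10z)y_n
  y_{n+1}/y_n = 1 − 11/25z + 36/25z(1+3/10z) = 1 + z + 54/125z²
  Hence R(z) = 1 + z + 54/125z².

Need |R(x)|<1, x<0.
x=-1.6: |R|=0.5059
R=1: x+54/125x²=0 ⇒ x=−125/54=-2.3148; min R=1−1/(4·54/125)=0.4213>−1
Confirm numerically:
  x=-2.275: |R|=0.96087 <1
  x=-1.840: |R|=0.62258 <1
  x=-1.725: |R|=0.56047 <1
  x=-1.210: |R|=0.42249 <1
  x=-2.779: |R|=1.55727 >1
  x=-2.745: |R|=1.51013 >1
Interval (-2.3148, 0).

(-2.3148, 0).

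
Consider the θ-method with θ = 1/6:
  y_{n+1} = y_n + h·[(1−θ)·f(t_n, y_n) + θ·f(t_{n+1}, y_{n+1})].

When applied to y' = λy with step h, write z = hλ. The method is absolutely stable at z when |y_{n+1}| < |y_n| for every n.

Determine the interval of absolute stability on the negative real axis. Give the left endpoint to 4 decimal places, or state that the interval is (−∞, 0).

(-3.0000, 0).

On y'=λy, z=hλ:
  y_{n+1} = y_n + z·[5/6·y_n + 1/6·y_{n+1}] ⇒ (1 − 1/6z)y_{n+1} = (1 + 5/6z)y_n
  Hence R(z) = (1 + 5/6z)/(1 − 1/6z).

Solve |R(x)|<1 on ℝ⁻.
x=-1.27: |R|=0.0481
R=−1: 1+5/6x = −1+1/6x ⇒ -2/3x=2 ⇒ x=2/(-2/3)=-3.0000
Confirm numerically:
  x=-2.210: |R|=0.61510 <1
  x=-1.973: |R|=0.48476 <1
  x=-1.892: |R|=0.43842 <1
  x=-3.234: |R|=1.10136 >1
  x=-3.098: |R|=1.04309 >1
Interval (-3.0000, 0).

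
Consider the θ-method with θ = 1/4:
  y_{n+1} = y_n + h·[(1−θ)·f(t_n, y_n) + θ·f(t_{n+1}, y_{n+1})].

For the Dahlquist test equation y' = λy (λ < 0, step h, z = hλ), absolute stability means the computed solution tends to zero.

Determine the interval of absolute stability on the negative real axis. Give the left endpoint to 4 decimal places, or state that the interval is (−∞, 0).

z∈(-4.0000,0).

Set f=λy, z=hλ:
  y_{n+1} = y_n + z·[3/4·y_n + 1/4·y_{n+1}] ⇒ (1 − 1/4z)y_{n+1} = (1 + 3/4z)y_n
  so R(z) = (1 + 3/4z)/(1 − 1/4z).

Solve |R(x)|<1 on ℝ⁻.
x=-0.82: |R|=0.3195
R=−1: 1+3/4x = −1+1/4x ⇒ -1/2x=2 ⇒ x=2/(-1/2)=-4.0000
Confirm numerically:
  x=-3.669: |R|=0.91368 <1
  x=-2.771: |R|=0.63698 <1
  x=-2.366: |R|=0.48665 <1
  x=-2.241: |R|=0.43631 <1
  x=-4.308: |R|=1.07415 >1
  x=-4.163: |R|=1.03994 >1
  x=-4.105: |R|=1.02591 >1
Interval (-4.0000, 0).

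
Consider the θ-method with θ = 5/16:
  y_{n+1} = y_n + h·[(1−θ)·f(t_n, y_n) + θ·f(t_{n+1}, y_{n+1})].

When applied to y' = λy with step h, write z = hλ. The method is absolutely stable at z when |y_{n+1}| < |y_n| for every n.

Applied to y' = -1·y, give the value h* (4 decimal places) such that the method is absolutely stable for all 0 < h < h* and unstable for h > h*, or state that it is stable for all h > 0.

On y'=λy, z=hλ:
  y_{n+1} = y_n + z·[11/16·y_n + 5/16·y_{n+1}] ⇒ (1 − 5/16z)y_{n+1} = (1 + 11/16z)y_n
  R(z) = (1 + 11/16z)/(1 − 5/16z).

Need |R(x)|<1, x<0.
x=-1.34: |R|=0.0555
R=−1: 1+11/16x = −1+5/16x ⇒ -3/8x=2 ⇒ x=2/(-3/8)=-5.3333
Confirm numerically:
  x=-4.833: |R|=0.92526 <1
  x=-3.529: |R|=0.67823 <1
  x=-2.417: |R|=0.37696 <1
  x=-5.750: |R|=1.05587 >1
  x=-5.432: |R|=1.01372 >1
Stable set (-5.3333, 0).

(-5.3333,0); λ=-1 ⇒ h* = (16/3)/1 = 5.3333.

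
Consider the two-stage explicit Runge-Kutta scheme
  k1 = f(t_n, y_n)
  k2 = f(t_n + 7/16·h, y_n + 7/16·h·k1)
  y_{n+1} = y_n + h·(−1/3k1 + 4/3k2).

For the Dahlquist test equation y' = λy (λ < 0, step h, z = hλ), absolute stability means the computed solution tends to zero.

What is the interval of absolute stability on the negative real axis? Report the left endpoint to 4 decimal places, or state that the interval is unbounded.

z∈(-1.7143,0).

On y'=λy, z=hλ:
  k1=λy_n ⇒ h·k1=z·y_n;  k2=λ(1+7/16z)y_n ⇒ h·k2=z(1+7/16z)y_n
  y_{n+1}/y_n = 1 − 1/3z + 4/3z(1+7/16z) = 1 + z + 7/12z²
  Hence R(z) = 1 + z + 7/12z².

Boundary: |R(x)|=1, x<0.
x=-1.26: |R|=0.6661
R=1: x+7/12x²=0 ⇒ x=−12/7=-1.7143; min R=1−1/(4·7/12)=0.5714>−1
Confirm numerically:
  x=-1.425: |R|=0.75953 <1
  x=-0.930: |R|=0.57453 <1
  x=-0.827: |R|=0.57196 <1
  x=-0.794: |R|=0.57375 <1
  x=-2.097: |R|=1.46816 >1
  x=-2.081: |R|=1.44516 >1
So |R|<1 on (-1.7143, 0).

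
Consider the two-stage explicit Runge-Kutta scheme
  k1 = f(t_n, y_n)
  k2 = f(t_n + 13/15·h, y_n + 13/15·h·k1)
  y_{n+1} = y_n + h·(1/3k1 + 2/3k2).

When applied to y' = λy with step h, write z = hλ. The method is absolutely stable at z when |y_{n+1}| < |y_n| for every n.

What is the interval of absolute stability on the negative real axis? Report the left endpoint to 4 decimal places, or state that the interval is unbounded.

On y'=λy, z=hλ:
  k1=λy_n ⇒ h·k1=z·y_n;  k2=λ(1+13/15z)y_n ⇒ h·k2=z(1+13/15z)y_n
  y_{n+1}/y_n = 1 + 1/3z + 2/3z(1+13/15z) = 1 + z + 26/45z²
  so R(z) = 1 + z + 26/45z².

Solve |R(x)|<1 on ℝ⁻.
x=-1.79: |R|=1.0613
R=1: x+26/45x²=0 ⇒ x=−45/26=-1.7308; min R=1−1/(4·26/45)=0.5673>−1
Confirm numerically:
  x=-1.482: |R|=0.78699 <1
  x=-1.270: |R|=0.66190 <1
  x=-0.922: |R|=0.56916 <1
  x=-2.140: |R|=1.50599 >1
  x=-2.128: |R|=1.48840 >1
Interval (-1.7308, 0).

(-1.7308, 0).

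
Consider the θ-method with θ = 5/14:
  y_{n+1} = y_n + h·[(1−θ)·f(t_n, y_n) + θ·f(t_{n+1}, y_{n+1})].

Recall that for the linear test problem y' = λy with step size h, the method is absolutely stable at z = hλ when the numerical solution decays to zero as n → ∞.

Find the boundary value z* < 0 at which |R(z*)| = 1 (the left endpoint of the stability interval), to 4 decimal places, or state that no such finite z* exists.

z* = -7.0000.

Set f=λy, z=hλ:
  y_{n+1} = y_n + z·[9/14·y_n + 5/14·y_{n+1}] ⇒ (1 − 5/14z)y_{n+1} = (1 + 9/14z)y_n
  ⇒ R(z) = (1 + 9/14z)/(1 − 5/14z).

Solve |R(x)|<1 on ℝ⁻.
x=-0.44: |R|=0.6198
R=−1: 1+9/14x = −1+5/14x ⇒ -2/7x=2 ⇒ x=2/(-2/7)=-7.0000
Confirm numerically:
  x=-6.637: |R|=0.96923 <1
  x=-6.221: |R|=0.93092 <1
  x=-5.000: |R|=0.79487 <1
  x=-3.102: |R|=0.47164 <1
  x=-7.431: |R|=1.03370 >1
  x=-7.091: |R|=1.00736 >1
Stable set (-7.0000, 0).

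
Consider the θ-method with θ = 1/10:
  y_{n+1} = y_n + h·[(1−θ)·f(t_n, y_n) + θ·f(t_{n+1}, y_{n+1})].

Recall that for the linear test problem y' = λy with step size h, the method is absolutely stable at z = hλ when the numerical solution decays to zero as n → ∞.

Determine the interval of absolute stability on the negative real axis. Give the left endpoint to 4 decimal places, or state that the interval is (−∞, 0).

Set f=λy, z=hλ:
  y_{n+1} = y_n + z·[9/10·y_n + 1/10·y_{n+1}] ⇒ (1 − 1/10z)y_{n+1} = (1 + 9/10z)y_n
  so R(z) = (1 + 9/10z)/(1 − 1/10z).

Find x<0 with |R(x)|<1.
x=-0.5: |R|=0.5238
R=−1: 1+9/10x = −1+1/10x ⇒ -4/5x=2 ⇒ x=2/(-4/5)=-2.5000
Confirm numerically:
  x=-2.238: |R|=0.82873 <1
  x=-1.939: |R|=0.62409 <1
  x=-1.211: |R|=0.08019 <1
  x=-3.013: |R|=1.31538 >1
  x=-2.689: |R|=1.11916 >1
Interval (-2.5000, 0).

z∈(-2.5000,0).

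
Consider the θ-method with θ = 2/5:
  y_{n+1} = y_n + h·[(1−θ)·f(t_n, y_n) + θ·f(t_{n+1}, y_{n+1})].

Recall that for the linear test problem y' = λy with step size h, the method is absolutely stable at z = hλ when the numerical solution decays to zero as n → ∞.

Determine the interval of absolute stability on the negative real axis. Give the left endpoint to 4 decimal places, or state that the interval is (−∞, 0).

z∈(-10.0000,0).

Test eqn y'=λy, z=hλ:
  y_{n+1} = y_n + z·[3/5·y_n + 2/5·y_{n+1}] ⇒ (1 − 2/5z)y_{n+1} = (1 + 3/5z)y_n
  ⇒ R(z) = (1 + 3/5z)/(1 − 2/5z).

Need |R(x)|<1, x<0.
x=-0.43: |R|=0.6331
R=−1: 1+3/5x = −1+2/5x ⇒ -1/5x=2 ⇒ x=2/(-1/5)=-10.0000
Confirm numerically:
  x=-9.420: |R|=0.97567 <1
  x=-4.424: |R|=0.59734 <1
  x=-4.162: |R|=0.56184 <1
  x=-10.325: |R|=1.01267 >1
  x=-10.307: |R|=1.01199 >1
Interval (-10.0000, 0).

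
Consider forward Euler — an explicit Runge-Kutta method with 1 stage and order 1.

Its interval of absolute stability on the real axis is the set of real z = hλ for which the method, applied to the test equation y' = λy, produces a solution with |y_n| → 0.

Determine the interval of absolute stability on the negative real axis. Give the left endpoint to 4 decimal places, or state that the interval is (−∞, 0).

On y'=λy, z=hλ:
  order 1, 1-stage ⇒ R(z)=1+z
  (e.g. R(-0.83)=0.17000, |R|=0.17000)

Solve |R(x)|<1 on ℝ⁻.
x=-0.83: |R|=0.1700
|R(-1.6)|=0.6000 |R(-1.18)|=0.1800 |R(-1.17)|=0.1700
Bisect:
  x_lo=-2.5160 |R|=1.5160  x_hi=-0.1939 |R|=0.8061
  mid=-1.35496 |R|=0.35496 →hi
  mid=-1.93550 |R|=0.93550 →hi
  mid=-2.22578 |R|=1.22578 →lo
  mid=-2.08064 |R|=1.08064 →lo
  mid=-2.00807 |R|=1.00807 →lo
  mid=-1.97179 |R|=0.97179 →hi
  mid=-1.98993 |R|=0.98993 →hi
  mid=-1.99900 |R|=0.99900 →hi
  ...
  [-2.00013,-1.99999] ⇒ x*=-2.0000
Stable set (-2.0000, 0).

(-2.0000, 0).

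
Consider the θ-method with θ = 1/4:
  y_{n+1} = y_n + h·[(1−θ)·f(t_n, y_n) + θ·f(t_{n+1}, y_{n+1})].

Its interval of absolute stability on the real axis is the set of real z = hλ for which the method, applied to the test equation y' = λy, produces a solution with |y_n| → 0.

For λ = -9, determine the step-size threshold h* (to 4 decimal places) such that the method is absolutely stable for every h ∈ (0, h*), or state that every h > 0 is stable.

(-4.0000,0); λ=-9 ⇒ h* = (4)/9 = 0.4444.

Test eqn y'=λy, z=hλ:
  y_{n+1} = y_n + z·[3/4·y_n + 1/4·y_{n+1}] ⇒ (1 − 1/4z)y_{n+1} = (1 + 3/4z)y_n
  R(z) = (1 + 3/4z)/(1 − 1/4z).

Boundary: |R(x)|=1, x<0.
x=-1.14: |R|=0.1128
R=−1: 1+3/4x = −1+1/4x ⇒ -1/2x=2 ⇒ x=2/(-1/2)=-4.0000
Confirm numerically:
  x=-3.874: |R|=0.96800 <1
  x=-2.611: |R|=0.57979 <1
  x=-2.553: |R|=0.55837 <1
  x=-1.940: |R|=0.30640 <1
  x=-4.505: |R|=1.11875 >1
  x=-4.460: |R|=1.10875 >1
  x=-4.347: |R|=1.08314 >1
So |R|<1 on (-4.0000, 0).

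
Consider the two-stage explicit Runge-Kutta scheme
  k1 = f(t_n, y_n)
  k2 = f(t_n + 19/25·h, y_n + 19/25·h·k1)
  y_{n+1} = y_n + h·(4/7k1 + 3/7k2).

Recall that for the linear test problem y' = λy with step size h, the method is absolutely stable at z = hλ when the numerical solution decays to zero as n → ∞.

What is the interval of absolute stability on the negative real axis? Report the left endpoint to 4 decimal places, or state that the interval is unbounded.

z∈(-3.0702,0).

On y'=λy, z=hλ:
  k1=λy_n ⇒ h·k1=z·y_n;  k2=λ(1+19/25z)y_n ⇒ h·k2=z(1+19/25z)y_n
  y_{n+1}/y_n = 1 + 4/7z + 3/7z(1+19/25z) = 1 + z + 57/175z²
  R(z) = 1 + z + 57/175z².

Need |R(x)|<1, x<0.
x=-0.55: |R|=0.5485
R=1: x+57/175x²=0 ⇒ x=−175/57=-3.0702; min R=1−1/(4·57/175)=0.2325>−1
Confirm numerically:
  x=-2.638: |R|=0.62866 <1
  x=-2.505: |R|=0.53887 <1
  x=-2.072: |R|=0.32635 <1
  x=-1.874: |R|=0.26987 <1
  x=-3.578: |R|=1.59182 >1
  x=-3.305: |R|=1.25279 >1
So |R|<1 on (-3.0702, 0).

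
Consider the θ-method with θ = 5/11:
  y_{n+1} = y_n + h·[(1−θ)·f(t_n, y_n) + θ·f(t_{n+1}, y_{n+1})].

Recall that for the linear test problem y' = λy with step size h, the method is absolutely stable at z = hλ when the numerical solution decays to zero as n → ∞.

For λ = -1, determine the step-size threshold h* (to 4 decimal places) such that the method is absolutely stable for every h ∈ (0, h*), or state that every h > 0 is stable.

(-22.0000,0); λ=-1 ⇒ h* = (22)/1 = 22.0000.

On y'=λy, z=hλ:
  y_{n+1} = y_n + z·[6/11·y_n + 5/11·y_{n+1}] ⇒ (1 − 5/11z)y_{n+1} = (1 + 6/11z)y_n
  R(z) = (1 + 6/11z)/(1 − 5/11z).

Solve |R(x)|<1 on ℝ⁻.
x=-1.22: |R|=0.2152
R=−1: 1+6/11x = −1+5/11x ⇒ -1/11x=2 ⇒ x=2/(-1/11)=-22.0000
Confirm numerically:
  x=-16.330: |R|=0.93880 <1
  x=-16.215: |R|=0.93717 <1
  x=-13.974: |R|=0.90075 <1
  x=-12.966: |R|=0.88087 <1
  x=-22.382: |R|=1.00311 >1
  x=-22.358: |R|=1.00292 >1
  x=-22.308: |R|=1.00251 >1
So |R|<1 on (-22.0000, 0).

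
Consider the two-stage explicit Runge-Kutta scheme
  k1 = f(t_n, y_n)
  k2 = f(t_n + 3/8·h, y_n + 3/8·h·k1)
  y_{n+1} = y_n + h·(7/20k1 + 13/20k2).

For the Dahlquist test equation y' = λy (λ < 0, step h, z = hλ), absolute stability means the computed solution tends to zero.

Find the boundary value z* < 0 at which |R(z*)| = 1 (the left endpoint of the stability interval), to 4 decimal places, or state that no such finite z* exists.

left endpoint -4.1026.

With y'=λy (z=hλ):
  k1=λy_n ⇒ h·k1=z·y_n;  k2=λ(1+3/8z)y_n ⇒ h·k2=z(1+3/8z)y_n
  y_{n+1}/y_n = 1 + 7/20z + 13/20z(1+3/8z) = 1 + z + 39/160z²
  so R(z) = 1 + z + 39/160z².

Find x<0 with |R(x)|<1.
x=-0.9: |R|=0.2974
R=1: x+39/160x²=0 ⇒ x=−160/39=-4.1026; min R=1−1/(4·39/160)=-0.0256>−1
Confirm numerically:
  x=-3.677: |R|=0.61858 <1
  x=-3.149: |R|=0.26807 <1
  x=-2.973: |R|=0.18144 <1
  x=-1.844: |R|=0.01517 <1
  x=-4.534: |R|=1.47681 >1
  x=-4.443: |R|=1.36869 >1
  x=-4.141: |R|=1.03880 >1
So |R|<1 on (-4.1026, 0).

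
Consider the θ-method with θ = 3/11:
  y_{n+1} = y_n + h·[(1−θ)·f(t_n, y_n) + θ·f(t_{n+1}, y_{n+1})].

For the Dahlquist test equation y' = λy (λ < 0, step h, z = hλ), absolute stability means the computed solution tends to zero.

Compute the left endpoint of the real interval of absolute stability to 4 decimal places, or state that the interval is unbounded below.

left endpoint -4.4000.

Set f=λy, z=hλ:
  y_{n+1} = y_n + z·[8/11·y_n + 3/11·y_{n+1}] ⇒ (1 − 3/11z)y_{n+1} = (1 + 8/11z)y_n
  R(z) = (1 + 8/11z)/(1 − 3/11z).

Boundary: |R(x)|=1, x<0.
x=-0.53: |R|=0.5369
R=−1: 1+8/11x = −1+3/11x ⇒ -5/11x=2 ⇒ x=2/(-5/11)=-4.4000
Confirm numerically:
  x=-4.295: |R|=0.97802 <1
  x=-4.254: |R|=0.96928 <1
  x=-3.218: |R|=0.71386 <1
  x=-1.810: |R|=0.21181 <1
  x=-4.816: |R|=1.08174 >1
  x=-4.610: |R|=1.04229 >1
  x=-4.475: |R|=1.01535 >1
Stable set (-4.4000, 0).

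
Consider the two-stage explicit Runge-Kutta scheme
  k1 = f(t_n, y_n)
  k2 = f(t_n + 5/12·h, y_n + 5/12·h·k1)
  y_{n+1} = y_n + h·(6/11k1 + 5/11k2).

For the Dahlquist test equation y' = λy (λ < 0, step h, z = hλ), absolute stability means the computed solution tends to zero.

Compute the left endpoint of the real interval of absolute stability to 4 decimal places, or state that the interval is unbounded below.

left endpoint -5.2800.

On y'=λy, z=hλ:
  k1=λy_n ⇒ h·k1=z·y_n;  k2=λ(1+5/12z)y_n ⇒ h·k2=z(1+5/12z)y_n
  y_{n+1}/y_n = 1 + 6/11z + 5/11z(1+5/12z) = 1 + z + 25/132z²
  Hence R(z) = 1 + z + 25/132z².

Solve |R(x)|<1 on ℝ⁻.
x=-0.39: |R|=0.6388
R=1: x+25/132x²=0 ⇒ x=−132/25=-5.2800; min R=1−1/(4·25/132)=-0.3200>−1
Confirm numerically:
  x=-4.610: |R|=0.41502 <1
  x=-4.508: |R|=0.34088 <1
  x=-3.700: |R|=0.10720 <1
  x=-5.853: |R|=1.63518 >1
  x=-5.770: |R|=1.53547 >1
Stable set (-5.2800, 0).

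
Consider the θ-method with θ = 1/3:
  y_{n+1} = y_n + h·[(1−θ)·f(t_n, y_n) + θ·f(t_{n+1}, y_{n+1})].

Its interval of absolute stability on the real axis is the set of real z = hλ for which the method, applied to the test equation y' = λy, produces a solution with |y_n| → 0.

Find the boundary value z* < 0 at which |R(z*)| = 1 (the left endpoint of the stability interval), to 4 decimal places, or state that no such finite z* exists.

z* = -6.0000.

Set f=λy, z=hλ:
  y_{n+1} = y_n + z·[2/3·y_n + 1/3·y_{n+1}] ⇒ (1 − 1/3z)y_{n+1} = (1 + 2/3z)y_n
  R(z) = (1 + 2/3z)/(1 − 1/3z).

Boundary: |R(x)|=1, x<0.
x=-1.59: |R|=0.0392
R=−1: 1+2/3x = −1+1/3x ⇒ -1/3x=2 ⇒ x=2/(-1/3)=-6.0000
Confirm numerically:
  x=-5.272: |R|=0.91199 <1
  x=-3.994: |R|=0.71318 <1
  x=-3.579: |R|=0.63201 <1
  x=-3.508: |R|=0.61709 <1
  x=-6.216: |R|=1.02344 >1
  x=-6.107: |R|=1.01175 >1
Stable set (-6.0000, 0).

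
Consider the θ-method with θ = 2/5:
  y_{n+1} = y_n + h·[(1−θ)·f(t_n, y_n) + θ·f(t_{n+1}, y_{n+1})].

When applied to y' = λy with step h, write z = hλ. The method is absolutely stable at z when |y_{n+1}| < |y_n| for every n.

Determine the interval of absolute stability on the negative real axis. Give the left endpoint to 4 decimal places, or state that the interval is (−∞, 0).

With y'=λy (z=hλ):
  y_{n+1} = y_n + z·[3/5·y_n + 2/5·y_{n+1}] ⇒ (1 − 2/5z)y_{n+1} = (1 + 3/5z)y_n
  R(z) = (1 + 3/5z)/(1 − 2/5z).

Boundary: |R(x)|=1, x<0.
x=-0.74: |R|=0.4290
R=−1: 1+3/5x = −1+2/5x ⇒ -1/5x=2 ⇒ x=2/(-1/5)=-10.0000
Confirm numerically:
  x=-9.779: |R|=0.99100 <1
  x=-9.651: |R|=0.98564 <1
  x=-5.503: |R|=0.71904 <1
  x=-4.583: |R|=0.61761 <1
  x=-10.374: |R|=1.01453 >1
  x=-10.082: |R|=1.00326 >1
So |R|<1 on (-10.0000, 0).

(-10.0000, 0).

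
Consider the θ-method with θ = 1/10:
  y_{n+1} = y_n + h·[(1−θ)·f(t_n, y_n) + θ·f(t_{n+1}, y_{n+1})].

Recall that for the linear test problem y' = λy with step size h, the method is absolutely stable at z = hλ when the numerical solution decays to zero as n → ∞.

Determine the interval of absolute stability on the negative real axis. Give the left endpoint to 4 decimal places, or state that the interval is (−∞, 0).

(-2.5000, 0).

Set f=λy, z=hλ:
  y_{n+1} = y_n + z·[9/10·y_n + 1/10·y_{n+1}] ⇒ (1 − 1/10z)y_{n+1} = (1 + 9/10z)y_n
  ⇒ R(z) = (1 + 9/10z)/(1 − 1/10z).

Need |R(x)|<1, x<0.
x=-1.76: |R|=0.4966
R=−1: 1+9/10x = −1+1/10x ⇒ -4/5x=2 ⇒ x=2/(-4/5)=-2.5000
Confirm numerically:
  x=-2.424: |R|=0.95106 <1
  x=-1.802: |R|=0.52686 <1
  x=-1.482: |R|=0.29072 <1
  x=-1.044: |R|=0.05469 <1
  x=-2.970: |R|=1.28990 >1
  x=-2.569: |R|=1.04392 >1
  x=-2.559: |R|=1.03758 >1
Interval (-2.5000, 0).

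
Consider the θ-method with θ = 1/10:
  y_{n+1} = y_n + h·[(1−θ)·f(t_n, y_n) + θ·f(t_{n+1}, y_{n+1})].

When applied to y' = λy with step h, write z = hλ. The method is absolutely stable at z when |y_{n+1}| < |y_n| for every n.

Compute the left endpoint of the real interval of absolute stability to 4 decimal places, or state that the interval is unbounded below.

Test eqn y'=λy, z=hλ:
  y_{n+1} = y_n + z·[9/10·y_n + 1/10·y_{n+1}] ⇒ (1 − 1/10z)y_{n+1} = (1 + 9/10z)y_n
  R(z) = (1 + 9/10z)/(1 − 1/10z).

Solve |R(x)|<1 on ℝ⁻.
x=-1.37: |R|=0.2049
R=−1: 1+9/10x = −1+1/10x ⇒ -4/5x=2 ⇒ x=2/(-4/5)=-2.5000
Confirm numerically:
  x=-2.451: |R|=0.96852 <1
  x=-1.458: |R|=0.27247 <1
  x=-1.236: |R|=0.10004 <1
  x=-1.086: |R|=0.02039 <1
  x=-3.071: |R|=1.34948 >1
  x=-2.994: |R|=1.30414 >1
So |R|<1 on (-2.5000, 0).

left endpoint -2.5000.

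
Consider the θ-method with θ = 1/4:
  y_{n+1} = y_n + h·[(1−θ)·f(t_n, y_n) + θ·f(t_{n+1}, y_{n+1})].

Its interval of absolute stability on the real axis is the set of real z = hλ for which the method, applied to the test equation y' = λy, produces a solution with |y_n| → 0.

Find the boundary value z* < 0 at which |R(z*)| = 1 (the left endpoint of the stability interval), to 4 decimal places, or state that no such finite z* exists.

left endpoint -4.0000.

Set f=λy, z=hλ:
  y_{n+1} = y_n + z·[3/4·y_n + 1/4·y_{n+1}] ⇒ (1 − 1/4z)y_{n+1} = (1 + 3/4z)y_n
  R(z) = (1 + 3/4z)/(1 − 1/4z).

Need |R(x)|<1, x<0.
x=-1.23: |R|=0.0593
R=−1: 1+3/4x = −1+1/4x ⇒ -1/2x=2 ⇒ x=2/(-1/2)=-4.0000
Confirm numerically:
  x=-3.719: |R|=0.92719 <1
  x=-2.630: |R|=0.58673 <1
  x=-2.169: |R|=0.40639 <1
  x=-4.585: |R|=1.13628 >1
  x=-4.350: |R|=1.08383 >1
  x=-4.136: |R|=1.03343 >1
Interval (-4.0000, 0).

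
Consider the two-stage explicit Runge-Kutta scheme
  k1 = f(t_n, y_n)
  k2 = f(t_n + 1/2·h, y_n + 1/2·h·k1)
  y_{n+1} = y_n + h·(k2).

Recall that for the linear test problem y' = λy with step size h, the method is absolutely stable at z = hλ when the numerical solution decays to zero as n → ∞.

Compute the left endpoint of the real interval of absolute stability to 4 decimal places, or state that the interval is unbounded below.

With y'=λy (z=hλ):
  k1=λy_n ⇒ h·k1=z·y_n;  k2=λ(1+1/2z)y_n ⇒ h·k2=z(1+1/2z)y_n
  y_{n+1}/y_n = 1 + z(1+1/2z) = 1 + z + 1/2z²
  ⇒ R(z) = 1 + z + 1/2z².

Solve |R(x)|<1 on ℝ⁻.
x=-0.6: |R|=0.5800
R=1: x+1/2x²=0 ⇒ x=−2=-2.0000; min R=1−1/(4·1/2)=0.5000>−1
Confirm numerically:
  x=-1.796: |R|=0.81681 <1
  x=-1.474: |R|=0.61234 <1
  x=-0.959: |R|=0.50084 <1
  x=-2.307: |R|=1.35412 >1
  x=-2.270: |R|=1.30645 >1
Stable set (-2.0000, 0).

left endpoint -2.0000.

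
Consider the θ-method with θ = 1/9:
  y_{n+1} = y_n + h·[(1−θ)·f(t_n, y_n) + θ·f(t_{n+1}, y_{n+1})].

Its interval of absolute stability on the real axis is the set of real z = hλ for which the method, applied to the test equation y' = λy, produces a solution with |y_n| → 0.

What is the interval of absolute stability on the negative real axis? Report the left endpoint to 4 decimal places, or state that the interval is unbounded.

z∈(-2.5714,0).

With y'=λy (z=hλ):
  y_{n+1} = y_n + z·[8/9·y_n + 1/9·y_{n+1}] ⇒ (1 − 1/9z)y_{n+1} = (1 + 8/9z)y_n
  R(z) = (1 + 8/9z)/(1 − 1/9z).

Solve |R(x)|<1 on ℝ⁻.
x=-0.66: |R|=0.3851
R=−1: 1+8/9x = −1+1/9x ⇒ -7/9x=2 ⇒ x=2/(-7/9)=-2.5714
Confirm numerically:
  x=-2.551: |R|=0.98762 <1
  x=-2.359: |R|=0.86909 <1
  x=-1.556: |R|=0.32664 <1
  x=-3.013: |R|=1.25730 >1
  x=-2.723: |R|=1.09051 >1
  x=-2.622: |R|=1.03046 >1
So |R|<1 on (-2.5714, 0).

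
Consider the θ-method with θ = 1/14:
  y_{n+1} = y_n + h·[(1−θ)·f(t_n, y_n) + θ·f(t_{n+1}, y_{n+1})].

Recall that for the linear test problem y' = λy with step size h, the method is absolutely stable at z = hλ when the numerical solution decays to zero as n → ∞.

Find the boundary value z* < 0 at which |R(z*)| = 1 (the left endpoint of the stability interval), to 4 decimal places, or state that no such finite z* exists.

z* = -2.3333.

Test eqn y'=λy, z=hλ:
  y_{n+1} = y_n + z·[13/14·y_n + 1/14·y_{n+1}] ⇒ (1 − 1/14z)y_{n+1} = (1 + 13/14z)y_n
  Hence R(z) = (1 + 13/14z)/(1 − 1/14z).

Need |R(x)|<1, x<0.
x=-0.56: |R|=0.4615
R=−1: 1+13/14x = −1+1/14x ⇒ -6/7x=2 ⇒ x=2/(-6/7)=-2.3333
Confirm numerically:
  x=-2.308: |R|=0.98136 <1
  x=-1.952: |R|=0.71314 <1
  x=-1.512: |R|=0.36462 <1
  x=-1.103: |R|=0.02245 <1
  x=-2.624: |R|=1.20982 >1
  x=-2.603: |R|=1.19490 >1
So |R|<1 on (-2.3333, 0).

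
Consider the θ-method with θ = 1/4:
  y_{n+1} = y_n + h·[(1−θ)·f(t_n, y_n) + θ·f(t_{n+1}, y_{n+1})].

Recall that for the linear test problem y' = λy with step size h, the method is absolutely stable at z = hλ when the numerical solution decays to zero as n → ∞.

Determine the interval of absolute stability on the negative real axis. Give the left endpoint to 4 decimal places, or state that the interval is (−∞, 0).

z∈(-4.0000,0).

Set f=λy, z=hλ:
  y_{n+1} = y_n + z·[3/4·y_n + 1/4·y_{n+1}] ⇒ (1 − 1/4z)y_{n+1} = (1 + 3/4z)y_n
  Hence R(z) = (1 + 3/4z)/(1 − 1/4z).

Need |R(x)|<1, x<0.
x=-0.98: |R|=0.2129
R=−1: 1+3/4x = −1+1/4x ⇒ -1/2x=2 ⇒ x=2/(-1/2)=-4.0000
Confirm numerically:
  x=-3.885: |R|=0.97083 <1
  x=-3.529: |R|=0.87488 <1
  x=-2.667: |R|=0.60012 <1
  x=-1.762: |R|=0.22319 <1
  x=-4.427: |R|=1.10134 >1
  x=-4.181: |R|=1.04425 >1
Stable set (-4.0000, 0).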